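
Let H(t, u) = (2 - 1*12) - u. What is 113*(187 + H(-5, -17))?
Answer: 21922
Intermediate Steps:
H(t, u) = -10 - u (H(t, u) = (2 - 12) - u = -10 - u)
113*(187 + H(-5, -17)) = 113*(187 + (-10 - 1*(-17))) = 113*(187 + (-10 + 17)) = 113*(187 + 7) = 113*194 = 21922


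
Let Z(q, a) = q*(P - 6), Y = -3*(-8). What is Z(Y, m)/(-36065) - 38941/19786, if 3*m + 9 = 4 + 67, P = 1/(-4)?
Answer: -280287853/142716418 ≈ -1.9639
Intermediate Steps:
P = -¼ ≈ -0.25000
m = 62/3 (m = -3 + (4 + 67)/3 = -3 + (⅓)*71 = -3 + 71/3 = 62/3 ≈ 20.667)
Y = 24
Z(q, a) = -25*q/4 (Z(q, a) = q*(-¼ - 6) = q*(-25/4) = -25*q/4)
Z(Y, m)/(-36065) - 38941/19786 = -25/4*24/(-36065) - 38941/19786 = -150*(-1/36065) - 38941*1/19786 = 30/7213 - 38941/19786 = -280287853/142716418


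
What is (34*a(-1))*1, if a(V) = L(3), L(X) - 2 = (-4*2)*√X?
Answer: 68 - 272*√3 ≈ -403.12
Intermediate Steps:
L(X) = 2 - 8*√X (L(X) = 2 + (-4*2)*√X = 2 - 8*√X)
a(V) = 2 - 8*√3
(34*a(-1))*1 = (34*(2 - 8*√3))*1 = (68 - 272*√3)*1 = 68 - 272*√3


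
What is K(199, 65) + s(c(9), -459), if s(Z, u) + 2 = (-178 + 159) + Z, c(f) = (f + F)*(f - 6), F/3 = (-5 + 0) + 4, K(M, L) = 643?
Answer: 640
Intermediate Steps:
F = -3 (F = 3*((-5 + 0) + 4) = 3*(-5 + 4) = 3*(-1) = -3)
c(f) = (-6 + f)*(-3 + f) (c(f) = (f - 3)*(f - 6) = (-3 + f)*(-6 + f) = (-6 + f)*(-3 + f))
s(Z, u) = -21 + Z (s(Z, u) = -2 + ((-178 + 159) + Z) = -2 + (-19 + Z) = -21 + Z)
K(199, 65) + s(c(9), -459) = 643 + (-21 + (18 + 9² - 9*9)) = 643 + (-21 + (18 + 81 - 81)) = 643 + (-21 + 18) = 643 - 3 = 640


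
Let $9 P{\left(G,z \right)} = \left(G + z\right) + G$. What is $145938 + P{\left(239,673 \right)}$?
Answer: $\frac{1314593}{9} \approx 1.4607 \cdot 10^{5}$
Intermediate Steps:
$P{\left(G,z \right)} = \frac{z}{9} + \frac{2 G}{9}$ ($P{\left(G,z \right)} = \frac{\left(G + z\right) + G}{9} = \frac{z + 2 G}{9} = \frac{z}{9} + \frac{2 G}{9}$)
$145938 + P{\left(239,673 \right)} = 145938 + \left(\frac{1}{9} \cdot 673 + \frac{2}{9} \cdot 239\right) = 145938 + \left(\frac{673}{9} + \frac{478}{9}\right) = 145938 + \frac{1151}{9} = \frac{1314593}{9}$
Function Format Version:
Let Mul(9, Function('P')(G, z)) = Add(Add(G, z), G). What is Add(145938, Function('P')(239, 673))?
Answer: Rational(1314593, 9) ≈ 1.4607e+5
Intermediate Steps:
Function('P')(G, z) = Add(Mul(Rational(1, 9), z), Mul(Rational(2, 9), G)) (Function('P')(G, z) = Mul(Rational(1, 9), Add(Add(G, z), G)) = Mul(Rational(1, 9), Add(z, Mul(2, G))) = Add(Mul(Rational(1, 9), z), Mul(Rational(2, 9), G)))
Add(145938, Function('P')(239, 673)) = Add(145938, Add(Mul(Rational(1, 9), 673), Mul(Rational(2, 9), 239))) = Add(145938, Add(Rational(673, 9), Rational(478, 9))) = Add(145938, Rational(1151, 9)) = Rational(1314593, 9)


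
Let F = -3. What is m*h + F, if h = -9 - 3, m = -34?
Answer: 405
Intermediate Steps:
h = -12
m*h + F = -34*(-12) - 3 = 408 - 3 = 405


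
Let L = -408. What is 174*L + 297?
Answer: -70695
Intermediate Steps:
174*L + 297 = 174*(-408) + 297 = -70992 + 297 = -70695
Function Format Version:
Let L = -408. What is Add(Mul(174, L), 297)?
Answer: -70695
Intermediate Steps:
Add(Mul(174, L), 297) = Add(Mul(174, -408), 297) = Add(-70992, 297) = -70695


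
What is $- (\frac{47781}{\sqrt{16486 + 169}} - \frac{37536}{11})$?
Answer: $\frac{37536}{11} - \frac{47781 \sqrt{16655}}{16655} \approx 3042.1$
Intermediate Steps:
$- (\frac{47781}{\sqrt{16486 + 169}} - \frac{37536}{11}) = - (\frac{47781}{\sqrt{16655}} - \frac{37536}{11}) = - (47781 \frac{\sqrt{16655}}{16655} - \frac{37536}{11}) = - (\frac{47781 \sqrt{16655}}{16655} - \frac{37536}{11}) = - (- \frac{37536}{11} + \frac{47781 \sqrt{16655}}{16655}) = \frac{37536}{11} - \frac{47781 \sqrt{16655}}{16655}$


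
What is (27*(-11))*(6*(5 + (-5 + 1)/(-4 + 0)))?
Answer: -10692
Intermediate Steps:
(27*(-11))*(6*(5 + (-5 + 1)/(-4 + 0))) = -1782*(5 - 4/(-4)) = -1782*(5 - 4*(-¼)) = -1782*(5 + 1) = -1782*6 = -297*36 = -10692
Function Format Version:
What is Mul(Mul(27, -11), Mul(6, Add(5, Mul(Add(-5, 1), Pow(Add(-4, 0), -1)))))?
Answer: -10692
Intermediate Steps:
Mul(Mul(27, -11), Mul(6, Add(5, Mul(Add(-5, 1), Pow(Add(-4, 0), -1))))) = Mul(-297, Mul(6, Add(5, Mul(-4, Pow(-4, -1))))) = Mul(-297, Mul(6, Add(5, Mul(-4, Rational(-1, 4))))) = Mul(-297, Mul(6, Add(5, 1))) = Mul(-297, Mul(6, 6)) = Mul(-297, 36) = -10692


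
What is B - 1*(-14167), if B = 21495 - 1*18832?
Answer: 16830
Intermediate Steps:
B = 2663 (B = 21495 - 18832 = 2663)
B - 1*(-14167) = 2663 - 1*(-14167) = 2663 + 14167 = 16830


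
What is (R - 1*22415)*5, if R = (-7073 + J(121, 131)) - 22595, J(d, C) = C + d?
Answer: -259155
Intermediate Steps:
R = -29416 (R = (-7073 + (131 + 121)) - 22595 = (-7073 + 252) - 22595 = -6821 - 22595 = -29416)
(R - 1*22415)*5 = (-29416 - 1*22415)*5 = (-29416 - 22415)*5 = -51831*5 = -259155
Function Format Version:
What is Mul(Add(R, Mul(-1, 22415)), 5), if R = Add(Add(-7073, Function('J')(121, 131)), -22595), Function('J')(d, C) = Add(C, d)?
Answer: -259155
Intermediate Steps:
R = -29416 (R = Add(Add(-7073, Add(131, 121)), -22595) = Add(Add(-7073, 252), -22595) = Add(-6821, -22595) = -29416)
Mul(Add(R, Mul(-1, 22415)), 5) = Mul(Add(-29416, Mul(-1, 22415)), 5) = Mul(Add(-29416, -22415), 5) = Mul(-51831, 5) = -259155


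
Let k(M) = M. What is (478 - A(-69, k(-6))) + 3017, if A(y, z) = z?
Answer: 3501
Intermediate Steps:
(478 - A(-69, k(-6))) + 3017 = (478 - 1*(-6)) + 3017 = (478 + 6) + 3017 = 484 + 3017 = 3501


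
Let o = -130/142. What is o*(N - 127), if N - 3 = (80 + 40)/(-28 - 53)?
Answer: 220220/1917 ≈ 114.88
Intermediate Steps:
o = -65/71 (o = -130*1/142 = -65/71 ≈ -0.91549)
N = 41/27 (N = 3 + (80 + 40)/(-28 - 53) = 3 + 120/(-81) = 3 + 120*(-1/81) = 3 - 40/27 = 41/27 ≈ 1.5185)
o*(N - 127) = -65*(41/27 - 127)/71 = -65/71*(-3388/27) = 220220/1917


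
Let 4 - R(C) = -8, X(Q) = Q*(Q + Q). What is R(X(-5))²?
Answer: 144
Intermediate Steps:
X(Q) = 2*Q² (X(Q) = Q*(2*Q) = 2*Q²)
R(C) = 12 (R(C) = 4 - 1*(-8) = 4 + 8 = 12)
R(X(-5))² = 12² = 144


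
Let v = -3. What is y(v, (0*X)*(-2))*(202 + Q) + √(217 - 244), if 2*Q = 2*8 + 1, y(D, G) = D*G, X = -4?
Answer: 3*I*√3 ≈ 5.1962*I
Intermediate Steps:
Q = 17/2 (Q = (2*8 + 1)/2 = (16 + 1)/2 = (½)*17 = 17/2 ≈ 8.5000)
y(v, (0*X)*(-2))*(202 + Q) + √(217 - 244) = (-3*0*(-4)*(-2))*(202 + 17/2) + √(217 - 244) = -0*(-2)*(421/2) + √(-27) = -3*0*(421/2) + 3*I*√3 = 0*(421/2) + 3*I*√3 = 0 + 3*I*√3 = 3*I*√3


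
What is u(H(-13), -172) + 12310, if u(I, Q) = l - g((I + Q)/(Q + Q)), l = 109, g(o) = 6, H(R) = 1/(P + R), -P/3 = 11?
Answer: 12413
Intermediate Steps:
P = -33 (P = -3*11 = -33)
H(R) = 1/(-33 + R)
u(I, Q) = 103 (u(I, Q) = 109 - 1*6 = 109 - 6 = 103)
u(H(-13), -172) + 12310 = 103 + 12310 = 12413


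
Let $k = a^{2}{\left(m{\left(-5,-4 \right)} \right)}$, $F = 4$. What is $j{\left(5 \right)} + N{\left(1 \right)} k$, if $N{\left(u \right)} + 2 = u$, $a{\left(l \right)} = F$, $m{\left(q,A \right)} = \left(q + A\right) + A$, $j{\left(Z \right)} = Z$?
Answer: $-11$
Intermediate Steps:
$m{\left(q,A \right)} = q + 2 A$ ($m{\left(q,A \right)} = \left(A + q\right) + A = q + 2 A$)
$a{\left(l \right)} = 4$
$N{\left(u \right)} = -2 + u$
$k = 16$ ($k = 4^{2} = 16$)
$j{\left(5 \right)} + N{\left(1 \right)} k = 5 + \left(-2 + 1\right) 16 = 5 - 16 = -11$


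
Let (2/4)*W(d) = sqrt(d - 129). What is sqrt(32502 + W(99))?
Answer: sqrt(32502 + 2*I*sqrt(30)) ≈ 180.28 + 0.03*I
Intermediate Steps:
W(d) = 2*sqrt(-129 + d) (W(d) = 2*sqrt(d - 129) = 2*sqrt(-129 + d))
sqrt(32502 + W(99)) = sqrt(32502 + 2*sqrt(-129 + 99)) = sqrt(32502 + 2*sqrt(-30)) = sqrt(32502 + 2*(I*sqrt(30))) = sqrt(32502 + 2*I*sqrt(30))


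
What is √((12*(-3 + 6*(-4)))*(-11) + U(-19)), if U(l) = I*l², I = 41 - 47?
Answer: √1398 ≈ 37.390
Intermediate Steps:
I = -6
U(l) = -6*l²
√((12*(-3 + 6*(-4)))*(-11) + U(-19)) = √((12*(-3 + 6*(-4)))*(-11) - 6*(-19)²) = √((12*(-3 - 24))*(-11) - 6*361) = √((12*(-27))*(-11) - 2166) = √(-324*(-11) - 2166) = √(3564 - 2166) = √1398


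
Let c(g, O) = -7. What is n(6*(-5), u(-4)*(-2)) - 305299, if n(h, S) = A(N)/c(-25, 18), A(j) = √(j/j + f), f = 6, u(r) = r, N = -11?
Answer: -305299 - √7/7 ≈ -3.0530e+5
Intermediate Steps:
A(j) = √7 (A(j) = √(j/j + 6) = √(1 + 6) = √7)
n(h, S) = -√7/7 (n(h, S) = √7/(-7) = √7*(-⅐) = -√7/7)
n(6*(-5), u(-4)*(-2)) - 305299 = -√7/7 - 305299 = -305299 - √7/7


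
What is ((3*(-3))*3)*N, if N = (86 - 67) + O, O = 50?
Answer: -1863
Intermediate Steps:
N = 69 (N = (86 - 67) + 50 = 19 + 50 = 69)
((3*(-3))*3)*N = ((3*(-3))*3)*69 = -9*3*69 = -27*69 = -1863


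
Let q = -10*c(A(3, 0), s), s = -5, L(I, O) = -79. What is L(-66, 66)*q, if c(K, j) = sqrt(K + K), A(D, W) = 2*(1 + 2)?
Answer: 1580*sqrt(3) ≈ 2736.6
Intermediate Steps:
A(D, W) = 6 (A(D, W) = 2*3 = 6)
c(K, j) = sqrt(2)*sqrt(K) (c(K, j) = sqrt(2*K) = sqrt(2)*sqrt(K))
q = -20*sqrt(3) (q = -10*sqrt(2)*sqrt(6) = -20*sqrt(3) ≈ -34.641)
L(-66, 66)*q = -(-1580)*sqrt(3) = 1580*sqrt(3)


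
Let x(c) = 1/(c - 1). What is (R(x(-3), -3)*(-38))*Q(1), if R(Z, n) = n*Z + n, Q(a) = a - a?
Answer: 0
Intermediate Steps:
Q(a) = 0
x(c) = 1/(-1 + c)
R(Z, n) = n + Z*n (R(Z, n) = Z*n + n = n + Z*n)
(R(x(-3), -3)*(-38))*Q(1) = (-3*(1 + 1/(-1 - 3))*(-38))*0 = (-3*(1 + 1/(-4))*(-38))*0 = (-3*(1 - ¼)*(-38))*0 = (-3*¾*(-38))*0 = -9/4*(-38)*0 = (171/2)*0 = 0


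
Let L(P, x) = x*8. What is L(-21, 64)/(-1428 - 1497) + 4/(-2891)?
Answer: -1491892/8456175 ≈ -0.17643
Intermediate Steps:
L(P, x) = 8*x
L(-21, 64)/(-1428 - 1497) + 4/(-2891) = (8*64)/(-1428 - 1497) + 4/(-2891) = 512/(-2925) + 4*(-1/2891) = 512*(-1/2925) - 4/2891 = -512/2925 - 4/2891 = -1491892/8456175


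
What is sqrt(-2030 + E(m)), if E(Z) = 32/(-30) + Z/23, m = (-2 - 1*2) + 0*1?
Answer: I*sqrt(241768410)/345 ≈ 45.069*I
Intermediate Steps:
m = -4 (m = (-2 - 2) + 0 = -4 + 0 = -4)
E(Z) = -16/15 + Z/23 (E(Z) = 32*(-1/30) + Z*(1/23) = -16/15 + Z/23)
sqrt(-2030 + E(m)) = sqrt(-2030 + (-16/15 + (1/23)*(-4))) = sqrt(-2030 + (-16/15 - 4/23)) = sqrt(-2030 - 428/345) = sqrt(-700778/345) = I*sqrt(241768410)/345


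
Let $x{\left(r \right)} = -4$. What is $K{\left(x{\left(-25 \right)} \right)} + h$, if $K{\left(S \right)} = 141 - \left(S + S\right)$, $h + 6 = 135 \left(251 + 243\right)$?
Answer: $66833$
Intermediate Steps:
$h = 66684$ ($h = -6 + 135 \left(251 + 243\right) = -6 + 135 \cdot 494 = -6 + 66690 = 66684$)
$K{\left(S \right)} = 141 - 2 S$
$K{\left(x{\left(-25 \right)} \right)} + h = \left(141 - -8\right) + 66684 = \left(141 + 8\right) + 66684 = 149 + 66684 = 66833$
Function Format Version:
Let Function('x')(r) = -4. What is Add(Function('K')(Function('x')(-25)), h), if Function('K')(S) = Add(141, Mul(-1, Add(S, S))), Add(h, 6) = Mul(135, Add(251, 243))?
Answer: 66833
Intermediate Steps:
h = 66684 (h = Add(-6, Mul(135, Add(251, 243))) = Add(-6, Mul(135, 494)) = Add(-6, 66690) = 66684)
Function('K')(S) = Add(141, Mul(-2, S)) (Function('K')(S) = Add(141, Mul(-1, Mul(2, S))) = Add(141, Mul(-2, S)))
Add(Function('K')(Function('x')(-25)), h) = Add(Add(141, Mul(-2, -4)), 66684) = Add(Add(141, 8), 66684) = Add(149, 66684) = 66833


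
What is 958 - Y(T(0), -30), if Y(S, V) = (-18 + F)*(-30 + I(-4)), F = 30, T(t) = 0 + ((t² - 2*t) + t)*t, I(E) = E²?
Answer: 1126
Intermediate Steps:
T(t) = t*(t² - t) (T(t) = 0 + (t² - t)*t = 0 + t*(t² - t) = t*(t² - t))
Y(S, V) = -168 (Y(S, V) = (-18 + 30)*(-30 + (-4)²) = 12*(-30 + 16) = 12*(-14) = -168)
958 - Y(T(0), -30) = 958 - 1*(-168) = 958 + 168 = 1126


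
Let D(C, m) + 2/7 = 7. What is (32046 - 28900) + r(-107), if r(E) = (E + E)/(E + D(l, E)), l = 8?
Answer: 1104995/351 ≈ 3148.1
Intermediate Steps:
D(C, m) = 47/7 (D(C, m) = -2/7 + 7 = 47/7)
r(E) = 2*E/(47/7 + E) (r(E) = (E + E)/(E + 47/7) = (2*E)/(47/7 + E) = 2*E/(47/7 + E))
(32046 - 28900) + r(-107) = (32046 - 28900) + 14*(-107)/(47 + 7*(-107)) = 3146 + 14*(-107)/(47 - 749) = 3146 + 14*(-107)/(-702) = 3146 + 14*(-107)*(-1/702) = 3146 + 749/351 = 1104995/351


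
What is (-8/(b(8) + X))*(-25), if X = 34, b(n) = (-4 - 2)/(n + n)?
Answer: 1600/269 ≈ 5.9480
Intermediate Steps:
b(n) = -3/n (b(n) = -6*1/(2*n) = -3/n)
(-8/(b(8) + X))*(-25) = (-8/(-3/8 + 34))*(-25) = (-8/(269/8))*(-25) = ((8/269)*(-8))*(-25) = -64/269*(-25) = 1600/269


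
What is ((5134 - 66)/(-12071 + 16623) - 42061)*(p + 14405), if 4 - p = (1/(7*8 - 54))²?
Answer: -2758650342885/4552 ≈ -6.0603e+8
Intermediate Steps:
p = 15/4 (p = 4 - (1/(7*8 - 54))² = 4 - (1/(56 - 54))² = 4 - (1/2)² = 4 - (½)² = 4 - 1*¼ = 4 - ¼ = 15/4 ≈ 3.7500)
((5134 - 66)/(-12071 + 16623) - 42061)*(p + 14405) = ((5134 - 66)/(-12071 + 16623) - 42061)*(15/4 + 14405) = (5068/4552 - 42061)*(57635/4) = (5068*(1/4552) - 42061)*(57635/4) = (1267/1138 - 42061)*(57635/4) = -47864151/1138*57635/4 = -2758650342885/4552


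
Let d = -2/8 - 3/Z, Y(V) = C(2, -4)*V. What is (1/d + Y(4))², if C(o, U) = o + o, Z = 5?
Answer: 63504/289 ≈ 219.74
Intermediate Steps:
C(o, U) = 2*o
Y(V) = 4*V (Y(V) = (2*2)*V = 4*V)
d = -17/20 (d = -2/8 - 3/5 = -2*⅛ - 3*⅕ = -¼ - ⅗ = -17/20 ≈ -0.85000)
(1/d + Y(4))² = (1/(-17/20) + 4*4)² = (-20/17 + 16)² = (252/17)² = 63504/289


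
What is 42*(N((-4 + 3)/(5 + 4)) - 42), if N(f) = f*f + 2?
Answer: -45346/27 ≈ -1679.5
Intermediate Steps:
N(f) = 2 + f² (N(f) = f² + 2 = 2 + f²)
42*(N((-4 + 3)/(5 + 4)) - 42) = 42*((2 + ((-4 + 3)/(5 + 4))²) - 42) = 42*((2 + (-1/9)²) - 42) = 42*((2 + (-1*⅑)²) - 42) = 42*((2 + (-⅑)²) - 42) = 42*((2 + 1/81) - 42) = 42*(163/81 - 42) = 42*(-3239/81) = -45346/27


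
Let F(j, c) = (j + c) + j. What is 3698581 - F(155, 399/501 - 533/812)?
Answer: 501500321699/135604 ≈ 3.6983e+6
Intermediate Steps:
F(j, c) = c + 2*j (F(j, c) = (c + j) + j = c + 2*j)
3698581 - F(155, 399/501 - 533/812) = 3698581 - ((399/501 - 533/812) + 2*155) = 3698581 - ((399*(1/501) - 533*1/812) + 310) = 3698581 - ((133/167 - 533/812) + 310) = 3698581 - (18985/135604 + 310) = 3698581 - 1*42056225/135604 = 3698581 - 42056225/135604 = 501500321699/135604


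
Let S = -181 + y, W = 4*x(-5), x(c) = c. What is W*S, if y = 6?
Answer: 3500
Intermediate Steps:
W = -20 (W = 4*(-5) = -20)
S = -175 (S = -181 + 6 = -175)
W*S = -20*(-175) = 3500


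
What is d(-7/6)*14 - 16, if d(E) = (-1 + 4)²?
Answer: 110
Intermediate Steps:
d(E) = 9 (d(E) = 3² = 9)
d(-7/6)*14 - 16 = 9*14 - 16 = 126 - 16 = 110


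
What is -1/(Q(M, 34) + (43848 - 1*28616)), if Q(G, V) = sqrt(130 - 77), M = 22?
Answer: -15232/232013771 + sqrt(53)/232013771 ≈ -6.5620e-5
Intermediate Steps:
Q(G, V) = sqrt(53)
-1/(Q(M, 34) + (43848 - 1*28616)) = -1/(sqrt(53) + (43848 - 1*28616)) = -1/(sqrt(53) + (43848 - 28616)) = -1/(sqrt(53) + 15232) = -1/(15232 + sqrt(53))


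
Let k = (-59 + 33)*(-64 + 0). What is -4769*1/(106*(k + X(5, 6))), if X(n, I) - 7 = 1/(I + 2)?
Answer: -19076/708557 ≈ -0.026922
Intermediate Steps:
k = 1664 (k = -26*(-64) = 1664)
X(n, I) = 7 + 1/(2 + I) (X(n, I) = 7 + 1/(I + 2) = 7 + 1/(2 + I))
-4769*1/(106*(k + X(5, 6))) = -4769*1/(106*(1664 + (15 + 7*6)/(2 + 6))) = -4769*1/(106*(1664 + (15 + 42)/8)) = -4769*1/(106*(1664 + (⅛)*57)) = -4769*1/(106*(1664 + 57/8)) = -4769/((13369/8)*106) = -4769/708557/4 = -4769*4/708557 = -19076/708557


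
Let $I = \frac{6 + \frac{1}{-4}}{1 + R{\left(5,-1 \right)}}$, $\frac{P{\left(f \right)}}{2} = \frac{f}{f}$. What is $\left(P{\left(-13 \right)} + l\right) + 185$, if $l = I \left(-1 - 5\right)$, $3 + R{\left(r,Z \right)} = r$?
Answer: $\frac{351}{2} \approx 175.5$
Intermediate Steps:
$P{\left(f \right)} = 2$ ($P{\left(f \right)} = 2 \frac{f}{f} = 2 \cdot 1 = 2$)
$R{\left(r,Z \right)} = -3 + r$
$I = \frac{23}{12}$ ($I = \frac{6 + \frac{1}{-4}}{1 + \left(-3 + 5\right)} = \frac{6 - \frac{1}{4}}{1 + 2} = \frac{23}{4 \cdot 3} = \frac{23}{4} \cdot \frac{1}{3} = \frac{23}{12} \approx 1.9167$)
$l = - \frac{23}{2}$ ($l = \frac{23 \left(-1 - 5\right)}{12} = \frac{23}{12} \left(-6\right) = - \frac{23}{2} \approx -11.5$)
$\left(P{\left(-13 \right)} + l\right) + 185 = \left(2 - \frac{23}{2}\right) + 185 = - \frac{19}{2} + 185 = \frac{351}{2}$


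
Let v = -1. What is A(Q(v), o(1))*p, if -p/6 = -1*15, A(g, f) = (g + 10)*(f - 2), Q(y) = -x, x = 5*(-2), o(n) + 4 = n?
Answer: -9000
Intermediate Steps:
o(n) = -4 + n
x = -10
Q(y) = 10 (Q(y) = -1*(-10) = 10)
A(g, f) = (-2 + f)*(10 + g) (A(g, f) = (10 + g)*(-2 + f) = (-2 + f)*(10 + g))
p = 90 (p = -(-6)*15 = -6*(-15) = 90)
A(Q(v), o(1))*p = (-20 - 2*10 + 10*(-4 + 1) + (-4 + 1)*10)*90 = (-20 - 20 + 10*(-3) - 3*10)*90 = (-20 - 20 - 30 - 30)*90 = -100*90 = -9000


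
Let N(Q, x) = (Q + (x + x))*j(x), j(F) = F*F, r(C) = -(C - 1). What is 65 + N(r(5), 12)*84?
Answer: 241985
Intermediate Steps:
r(C) = 1 - C (r(C) = -(-1 + C) = 1 - C)
j(F) = F²
N(Q, x) = x²*(Q + 2*x) (N(Q, x) = (Q + (x + x))*x² = (Q + 2*x)*x² = x²*(Q + 2*x))
65 + N(r(5), 12)*84 = 65 + (12²*((1 - 1*5) + 2*12))*84 = 65 + (144*((1 - 5) + 24))*84 = 65 + (144*(-4 + 24))*84 = 65 + (144*20)*84 = 65 + 2880*84 = 65 + 241920 = 241985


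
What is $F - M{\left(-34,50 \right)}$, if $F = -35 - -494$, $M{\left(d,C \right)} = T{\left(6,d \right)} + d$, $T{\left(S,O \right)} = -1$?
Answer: $494$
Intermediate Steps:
$M{\left(d,C \right)} = -1 + d$
$F = 459$ ($F = -35 + 494 = 459$)
$F - M{\left(-34,50 \right)} = 459 - \left(-1 - 34\right) = 459 - -35 = 459 + 35 = 494$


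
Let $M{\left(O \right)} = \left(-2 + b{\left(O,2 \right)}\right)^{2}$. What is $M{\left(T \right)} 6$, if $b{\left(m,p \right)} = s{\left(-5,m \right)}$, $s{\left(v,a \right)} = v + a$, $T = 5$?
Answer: $24$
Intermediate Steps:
$s{\left(v,a \right)} = a + v$
$b{\left(m,p \right)} = -5 + m$ ($b{\left(m,p \right)} = m - 5 = -5 + m$)
$M{\left(O \right)} = \left(-7 + O\right)^{2}$ ($M{\left(O \right)} = \left(-2 + \left(-5 + O\right)\right)^{2} = \left(-7 + O\right)^{2}$)
$M{\left(T \right)} 6 = \left(-7 + 5\right)^{2} \cdot 6 = \left(-2\right)^{2} \cdot 6 = 4 \cdot 6 = 24$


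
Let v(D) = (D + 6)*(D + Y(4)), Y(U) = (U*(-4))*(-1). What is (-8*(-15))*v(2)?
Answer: 17280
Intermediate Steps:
Y(U) = 4*U (Y(U) = -4*U*(-1) = 4*U)
v(D) = (6 + D)*(16 + D) (v(D) = (D + 6)*(D + 4*4) = (6 + D)*(D + 16) = (6 + D)*(16 + D))
(-8*(-15))*v(2) = (-8*(-15))*(96 + 2² + 22*2) = 120*(96 + 4 + 44) = 120*144 = 17280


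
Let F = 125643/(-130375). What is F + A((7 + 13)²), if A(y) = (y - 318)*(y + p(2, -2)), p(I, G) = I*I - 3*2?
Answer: 607827551/18625 ≈ 32635.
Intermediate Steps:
p(I, G) = -6 + I² (p(I, G) = I² - 6 = -6 + I²)
A(y) = (-318 + y)*(-2 + y) (A(y) = (y - 318)*(y + (-6 + 2²)) = (-318 + y)*(y + (-6 + 4)) = (-318 + y)*(y - 2) = (-318 + y)*(-2 + y))
F = -17949/18625 (F = 125643*(-1/130375) = -17949/18625 ≈ -0.96371)
F + A((7 + 13)²) = -17949/18625 + (636 + ((7 + 13)²)² - 320*(7 + 13)²) = -17949/18625 + (636 + (20²)² - 320*20²) = -17949/18625 + (636 + 400² - 320*400) = -17949/18625 + (636 + 160000 - 128000) = -17949/18625 + 32636 = 607827551/18625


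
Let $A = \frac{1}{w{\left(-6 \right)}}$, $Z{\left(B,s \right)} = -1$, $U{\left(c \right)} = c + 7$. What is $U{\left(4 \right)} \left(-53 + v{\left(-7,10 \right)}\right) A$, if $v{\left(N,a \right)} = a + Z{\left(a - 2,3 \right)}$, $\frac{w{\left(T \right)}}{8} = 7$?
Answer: $- \frac{121}{14} \approx -8.6429$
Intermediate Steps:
$U{\left(c \right)} = 7 + c$
$w{\left(T \right)} = 56$ ($w{\left(T \right)} = 8 \cdot 7 = 56$)
$v{\left(N,a \right)} = -1 + a$ ($v{\left(N,a \right)} = a - 1 = -1 + a$)
$A = \frac{1}{56} \approx 0.017857$
$U{\left(4 \right)} \left(-53 + v{\left(-7,10 \right)}\right) A = \left(7 + 4\right) \left(-53 + \left(-1 + 10\right)\right) \frac{1}{56} = 11 \left(-53 + 9\right) \frac{1}{56} = 11 \left(-44\right) \frac{1}{56} = \left(-484\right) \frac{1}{56} = - \frac{121}{14}$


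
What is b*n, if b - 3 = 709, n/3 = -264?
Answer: -563904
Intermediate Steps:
n = -792 (n = 3*(-264) = -792)
b = 712 (b = 3 + 709 = 712)
b*n = 712*(-792) = -563904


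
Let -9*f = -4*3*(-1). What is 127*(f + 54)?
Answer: 20066/3 ≈ 6688.7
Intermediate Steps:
f = -4/3 (f = -(-4*3)*(-1)/9 = -(-4)*(-1)/3 = -⅑*12 = -4/3 ≈ -1.3333)
127*(f + 54) = 127*(-4/3 + 54) = 127*(158/3) = 20066/3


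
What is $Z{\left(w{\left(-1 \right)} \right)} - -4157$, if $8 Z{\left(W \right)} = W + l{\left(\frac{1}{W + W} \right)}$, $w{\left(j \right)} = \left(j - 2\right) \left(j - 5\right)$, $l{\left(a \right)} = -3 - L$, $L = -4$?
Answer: $\frac{33275}{8} \approx 4159.4$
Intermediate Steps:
$l{\left(a \right)} = 1$ ($l{\left(a \right)} = -3 - -4 = -3 + 4 = 1$)
$w{\left(j \right)} = \left(-5 + j\right) \left(-2 + j\right)$ ($w{\left(j \right)} = \left(-2 + j\right) \left(-5 + j\right) = \left(-5 + j\right) \left(-2 + j\right)$)
$Z{\left(W \right)} = \frac{1}{8} + \frac{W}{8}$ ($Z{\left(W \right)} = \frac{W + 1}{8} = \frac{1 + W}{8} = \frac{1}{8} + \frac{W}{8}$)
$Z{\left(w{\left(-1 \right)} \right)} - -4157 = \left(\frac{1}{8} + \frac{10 + \left(-1\right)^{2} - -7}{8}\right) - -4157 = \left(\frac{1}{8} + \frac{10 + 1 + 7}{8}\right) + 4157 = \left(\frac{1}{8} + \frac{1}{8} \cdot 18\right) + 4157 = \left(\frac{1}{8} + \frac{9}{4}\right) + 4157 = \frac{19}{8} + 4157 = \frac{33275}{8}$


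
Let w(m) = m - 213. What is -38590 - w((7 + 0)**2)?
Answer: -38426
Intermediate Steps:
w(m) = -213 + m
-38590 - w((7 + 0)**2) = -38590 - (-213 + (7 + 0)**2) = -38590 - (-213 + 7**2) = -38590 - (-213 + 49) = -38590 - 1*(-164) = -38590 + 164 = -38426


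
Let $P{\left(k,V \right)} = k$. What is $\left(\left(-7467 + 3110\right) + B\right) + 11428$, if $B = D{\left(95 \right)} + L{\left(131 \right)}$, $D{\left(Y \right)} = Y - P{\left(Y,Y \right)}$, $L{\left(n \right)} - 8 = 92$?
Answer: $7171$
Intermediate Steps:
$L{\left(n \right)} = 100$ ($L{\left(n \right)} = 8 + 92 = 100$)
$D{\left(Y \right)} = 0$ ($D{\left(Y \right)} = Y - Y = 0$)
$B = 100$ ($B = 0 + 100 = 100$)
$\left(\left(-7467 + 3110\right) + B\right) + 11428 = \left(\left(-7467 + 3110\right) + 100\right) + 11428 = \left(-4357 + 100\right) + 11428 = -4257 + 11428 = 7171$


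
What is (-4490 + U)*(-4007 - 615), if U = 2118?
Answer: 10963384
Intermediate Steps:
(-4490 + U)*(-4007 - 615) = (-4490 + 2118)*(-4007 - 615) = -2372*(-4622) = 10963384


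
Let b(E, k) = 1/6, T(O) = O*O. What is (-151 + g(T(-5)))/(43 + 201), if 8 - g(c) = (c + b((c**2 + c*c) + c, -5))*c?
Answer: -4633/1464 ≈ -3.1646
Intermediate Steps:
T(O) = O**2
b(E, k) = 1/6
g(c) = 8 - c*(1/6 + c) (g(c) = 8 - (c + 1/6)*c = 8 - (1/6 + c)*c = 8 - c*(1/6 + c))
(-151 + g(T(-5)))/(43 + 201) = (-151 + (8 - ((-5)**2)**2 - 1/6*(-5)**2))/(43 + 201) = (-151 + (8 - 1*25**2 - 1/6*25))/244 = (-151 + (8 - 1*625 - 25/6))*(1/244) = (-151 + (8 - 625 - 25/6))*(1/244) = (-151 - 3727/6)*(1/244) = -4633/6*1/244 = -4633/1464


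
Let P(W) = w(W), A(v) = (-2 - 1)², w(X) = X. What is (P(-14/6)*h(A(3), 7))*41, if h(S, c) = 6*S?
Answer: -5166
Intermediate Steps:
A(v) = 9 (A(v) = (-3)² = 9)
P(W) = W
(P(-14/6)*h(A(3), 7))*41 = ((-14/6)*(6*9))*41 = (-14*⅙*54)*41 = -7/3*54*41 = -126*41 = -5166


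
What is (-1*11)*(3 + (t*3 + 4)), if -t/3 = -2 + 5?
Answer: 220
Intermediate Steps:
t = -9 (t = -3*(-2 + 5) = -3*3 = -9)
(-1*11)*(3 + (t*3 + 4)) = (-1*11)*(3 + (-9*3 + 4)) = -11*(3 + (-27 + 4)) = -11*(3 - 23) = -11*(-20) = 220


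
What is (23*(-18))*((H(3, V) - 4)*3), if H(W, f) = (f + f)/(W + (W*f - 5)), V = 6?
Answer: 8073/2 ≈ 4036.5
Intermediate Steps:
H(W, f) = 2*f/(-5 + W + W*f) (H(W, f) = (2*f)/(W + (-5 + W*f)) = (2*f)/(-5 + W + W*f) = 2*f/(-5 + W + W*f))
(23*(-18))*((H(3, V) - 4)*3) = (23*(-18))*((2*6/(-5 + 3 + 3*6) - 4)*3) = -414*(2*6/(-5 + 3 + 18) - 4)*3 = -414*(2*6/16 - 4)*3 = -414*(2*6*(1/16) - 4)*3 = -414*(¾ - 4)*3 = -(-2691)*3/2 = -414*(-39/4) = 8073/2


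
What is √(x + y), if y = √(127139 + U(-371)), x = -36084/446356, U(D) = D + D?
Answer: √(-1006644369 + 12452104921*√126397)/111589 ≈ 18.853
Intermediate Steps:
U(D) = 2*D
x = -9021/111589 (x = -36084*1/446356 = -9021/111589 ≈ -0.080841)
y = √126397 (y = √(127139 + 2*(-371)) = √(127139 - 742) = √126397 ≈ 355.52)
√(x + y) = √(-9021/111589 + √126397)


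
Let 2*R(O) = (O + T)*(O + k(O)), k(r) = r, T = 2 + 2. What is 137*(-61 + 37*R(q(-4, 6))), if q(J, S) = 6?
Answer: 295783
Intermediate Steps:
T = 4
R(O) = O*(4 + O) (R(O) = ((O + 4)*(O + O))/2 = ((4 + O)*(2*O))/2 = (2*O*(4 + O))/2 = O*(4 + O))
137*(-61 + 37*R(q(-4, 6))) = 137*(-61 + 37*(6*(4 + 6))) = 137*(-61 + 37*(6*10)) = 137*(-61 + 37*60) = 137*(-61 + 2220) = 137*2159 = 295783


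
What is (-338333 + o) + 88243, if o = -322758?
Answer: -572848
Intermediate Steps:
(-338333 + o) + 88243 = (-338333 - 322758) + 88243 = -661091 + 88243 = -572848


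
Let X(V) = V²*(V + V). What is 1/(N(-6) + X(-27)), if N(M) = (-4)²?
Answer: -1/39350 ≈ -2.5413e-5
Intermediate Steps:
X(V) = 2*V³ (X(V) = V²*(2*V) = 2*V³)
N(M) = 16
1/(N(-6) + X(-27)) = 1/(16 + 2*(-27)³) = 1/(16 + 2*(-19683)) = 1/(16 - 39366) = 1/(-39350) = -1/39350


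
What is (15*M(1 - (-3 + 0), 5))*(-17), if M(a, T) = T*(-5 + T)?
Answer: 0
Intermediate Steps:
(15*M(1 - (-3 + 0), 5))*(-17) = (15*(5*(-5 + 5)))*(-17) = (15*(5*0))*(-17) = (15*0)*(-17) = 0*(-17) = 0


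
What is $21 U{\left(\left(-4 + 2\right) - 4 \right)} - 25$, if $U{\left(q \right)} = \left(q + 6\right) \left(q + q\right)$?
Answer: $-25$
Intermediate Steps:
$U{\left(q \right)} = 2 q \left(6 + q\right)$ ($U{\left(q \right)} = \left(6 + q\right) 2 q = 2 q \left(6 + q\right)$)
$21 U{\left(\left(-4 + 2\right) - 4 \right)} - 25 = 21 \cdot 2 \left(\left(-4 + 2\right) - 4\right) \left(6 + \left(\left(-4 + 2\right) - 4\right)\right) - 25 = 21 \cdot 2 \left(-2 - 4\right) \left(6 - 6\right) - 25 = 21 \cdot 2 \left(-6\right) \left(6 - 6\right) - 25 = 21 \cdot 2 \left(-6\right) 0 - 25 = 21 \cdot 0 - 25 = 0 - 25 = -25$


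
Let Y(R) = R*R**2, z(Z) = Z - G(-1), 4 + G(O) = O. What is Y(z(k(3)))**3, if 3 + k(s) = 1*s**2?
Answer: 2357947691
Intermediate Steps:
k(s) = -3 + s**2 (k(s) = -3 + 1*s**2 = -3 + s**2)
G(O) = -4 + O
z(Z) = 5 + Z (z(Z) = Z - (-4 - 1) = Z - 1*(-5) = Z + 5 = 5 + Z)
Y(R) = R**3
Y(z(k(3)))**3 = ((5 + (-3 + 3**2))**3)**3 = ((5 + (-3 + 9))**3)**3 = ((5 + 6)**3)**3 = (11**3)**3 = 1331**3 = 2357947691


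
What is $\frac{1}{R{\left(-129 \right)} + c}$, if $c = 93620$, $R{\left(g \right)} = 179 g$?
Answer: $\frac{1}{70529} \approx 1.4179 \cdot 10^{-5}$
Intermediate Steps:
$\frac{1}{R{\left(-129 \right)} + c} = \frac{1}{179 \left(-129\right) + 93620} = \frac{1}{-23091 + 93620} = \frac{1}{70529}$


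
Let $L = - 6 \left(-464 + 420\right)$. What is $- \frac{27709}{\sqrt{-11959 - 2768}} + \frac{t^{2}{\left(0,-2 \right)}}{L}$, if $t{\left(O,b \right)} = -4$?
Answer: $\frac{2}{33} + \frac{27709 i \sqrt{14727}}{14727} \approx 0.060606 + 228.33 i$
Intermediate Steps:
$L = 264$ ($L = \left(-6\right) \left(-44\right) = 264$)
$- \frac{27709}{\sqrt{-11959 - 2768}} + \frac{t^{2}{\left(0,-2 \right)}}{L} = - \frac{27709}{\sqrt{-11959 - 2768}} + \frac{\left(-4\right)^{2}}{264} = - \frac{27709}{\sqrt{-14727}} + 16 \cdot \frac{1}{264} = - \frac{27709}{i \sqrt{14727}} + \frac{2}{33} = - 27709 \left(- \frac{i \sqrt{14727}}{14727}\right) + \frac{2}{33} = \frac{27709 i \sqrt{14727}}{14727} + \frac{2}{33} = \frac{2}{33} + \frac{27709 i \sqrt{14727}}{14727}$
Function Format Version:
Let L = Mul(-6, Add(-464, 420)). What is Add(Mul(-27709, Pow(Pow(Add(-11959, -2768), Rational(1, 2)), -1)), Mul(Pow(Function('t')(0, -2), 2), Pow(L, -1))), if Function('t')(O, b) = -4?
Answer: Add(Rational(2, 33), Mul(Rational(27709, 14727), I, Pow(14727, Rational(1, 2)))) ≈ Add(0.060606, Mul(228.33, I))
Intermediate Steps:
L = 264 (L = Mul(-6, -44) = 264)
Add(Mul(-27709, Pow(Pow(Add(-11959, -2768), Rational(1, 2)), -1)), Mul(Pow(Function('t')(0, -2), 2), Pow(L, -1))) = Add(Mul(-27709, Pow(Pow(Add(-11959, -2768), Rational(1, 2)), -1)), Mul(Pow(-4, 2), Pow(264, -1))) = Add(Mul(-27709, Pow(Pow(-14727, Rational(1, 2)), -1)), Mul(16, Rational(1, 264))) = Add(Mul(-27709, Pow(Mul(I, Pow(14727, Rational(1, 2))), -1)), Rational(2, 33)) = Add(Mul(-27709, Mul(Rational(-1, 14727), I, Pow(14727, Rational(1, 2)))), Rational(2, 33)) = Add(Mul(Rational(27709, 14727), I, Pow(14727, Rational(1, 2))), Rational(2, 33)) = Add(Rational(2, 33), Mul(Rational(27709, 14727), I, Pow(14727, Rational(1, 2))))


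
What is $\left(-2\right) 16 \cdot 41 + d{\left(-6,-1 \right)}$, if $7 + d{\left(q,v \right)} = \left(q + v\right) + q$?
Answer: $-1332$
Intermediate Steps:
$d{\left(q,v \right)} = -7 + v + 2 q$ ($d{\left(q,v \right)} = -7 + \left(\left(q + v\right) + q\right) = -7 + \left(v + 2 q\right) = -7 + v + 2 q$)
$\left(-2\right) 16 \cdot 41 + d{\left(-6,-1 \right)} = \left(-2\right) 16 \cdot 41 - 20 = \left(-32\right) 41 - 20 = -1312 - 20 = -1332$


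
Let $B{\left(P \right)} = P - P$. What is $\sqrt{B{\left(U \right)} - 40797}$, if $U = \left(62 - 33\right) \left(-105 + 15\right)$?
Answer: $3 i \sqrt{4533} \approx 201.98 i$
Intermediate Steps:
$U = -2610$ ($U = 29 \left(-90\right) = -2610$)
$B{\left(P \right)} = 0$
$\sqrt{B{\left(U \right)} - 40797} = \sqrt{0 - 40797} = \sqrt{-40797} = 3 i \sqrt{4533}$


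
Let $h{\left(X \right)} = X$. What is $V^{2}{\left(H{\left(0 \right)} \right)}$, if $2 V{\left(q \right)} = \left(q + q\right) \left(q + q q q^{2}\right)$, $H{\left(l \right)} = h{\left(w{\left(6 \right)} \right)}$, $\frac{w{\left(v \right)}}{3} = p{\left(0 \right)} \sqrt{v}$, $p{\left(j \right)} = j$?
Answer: $0$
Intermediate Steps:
$w{\left(v \right)} = 0$ ($w{\left(v \right)} = 3 \cdot 0 \sqrt{v} = 3 \cdot 0 = 0$)
$H{\left(l \right)} = 0$
$V{\left(q \right)} = q \left(q + q^{4}\right)$ ($V{\left(q \right)} = \frac{\left(q + q\right) \left(q + q q q^{2}\right)}{2} = \frac{2 q \left(q + q^{2} q^{2}\right)}{2} = \frac{2 q \left(q + q^{4}\right)}{2} = q \left(q + q^{4}\right)$)
$V^{2}{\left(H{\left(0 \right)} \right)} = \left(0^{2} + 0^{5}\right)^{2} = \left(0 + 0\right)^{2} = 0^{2} = 0$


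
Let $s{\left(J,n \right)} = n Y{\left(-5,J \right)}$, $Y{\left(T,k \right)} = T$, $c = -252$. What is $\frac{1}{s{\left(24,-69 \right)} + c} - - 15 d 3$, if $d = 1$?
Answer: $\frac{4186}{93} \approx 45.011$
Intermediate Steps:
$s{\left(J,n \right)} = - 5 n$ ($s{\left(J,n \right)} = n \left(-5\right) = - 5 n$)
$\frac{1}{s{\left(24,-69 \right)} + c} - - 15 d 3 = \frac{1}{\left(-5\right) \left(-69\right) - 252} - \left(-15\right) 1 \cdot 3 = \frac{1}{345 - 252} - \left(-15\right) 3 = \frac{1}{93} - -45 = \frac{1}{93} + 45 = \frac{4186}{93}$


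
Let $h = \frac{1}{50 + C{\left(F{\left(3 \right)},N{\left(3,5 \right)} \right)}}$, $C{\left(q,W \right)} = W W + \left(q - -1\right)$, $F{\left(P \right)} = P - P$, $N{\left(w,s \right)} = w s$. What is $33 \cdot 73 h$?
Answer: $\frac{803}{92} \approx 8.7283$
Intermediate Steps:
$N{\left(w,s \right)} = s w$
$F{\left(P \right)} = 0$
$C{\left(q,W \right)} = 1 + q + W^{2}$ ($C{\left(q,W \right)} = W^{2} + \left(q + 1\right) = W^{2} + \left(1 + q\right) = 1 + q + W^{2}$)
$h = \frac{1}{276}$ ($h = \frac{1}{50 + \left(1 + 0 + \left(5 \cdot 3\right)^{2}\right)} = \frac{1}{50 + \left(1 + 0 + 15^{2}\right)} = \frac{1}{50 + \left(1 + 0 + 225\right)} = \frac{1}{50 + 226} = \frac{1}{276} \approx 0.0036232$)
$33 \cdot 73 h = 33 \cdot 73 \cdot \frac{1}{276} = 2409 \cdot \frac{1}{276} = \frac{803}{92}$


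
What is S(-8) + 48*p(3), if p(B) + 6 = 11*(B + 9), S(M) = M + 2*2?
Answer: 6044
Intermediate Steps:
S(M) = 4 + M (S(M) = M + 4 = 4 + M)
p(B) = 93 + 11*B (p(B) = -6 + 11*(B + 9) = -6 + 11*(9 + B) = -6 + (99 + 11*B) = 93 + 11*B)
S(-8) + 48*p(3) = (4 - 8) + 48*(93 + 11*3) = -4 + 48*(93 + 33) = -4 + 48*126 = -4 + 6048 = 6044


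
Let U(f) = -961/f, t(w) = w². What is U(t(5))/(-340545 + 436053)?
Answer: -961/2387700 ≈ -0.00040248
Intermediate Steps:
U(t(5))/(-340545 + 436053) = (-961/(5²))/(-340545 + 436053) = -961/25/95508 = -961*1/25*(1/95508) = -961/25*1/95508 = -961/2387700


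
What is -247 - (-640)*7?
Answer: 4233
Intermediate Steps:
-247 - (-640)*7 = -247 - 32*(-140) = -247 + 4480 = 4233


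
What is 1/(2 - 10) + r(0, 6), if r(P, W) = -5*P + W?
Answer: 47/8 ≈ 5.8750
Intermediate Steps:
r(P, W) = W - 5*P
1/(2 - 10) + r(0, 6) = 1/(2 - 10) + (6 - 5*0) = 1/(-8) + (6 + 0) = -⅛*1 + 6 = -⅛ + 6 = 47/8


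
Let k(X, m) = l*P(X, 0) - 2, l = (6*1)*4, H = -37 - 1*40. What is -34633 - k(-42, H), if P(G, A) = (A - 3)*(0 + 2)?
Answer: -34487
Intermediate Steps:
H = -77 (H = -37 - 40 = -77)
P(G, A) = -6 + 2*A (P(G, A) = (-3 + A)*2 = -6 + 2*A)
l = 24 (l = 6*4 = 24)
k(X, m) = -146 (k(X, m) = 24*(-6 + 2*0) - 2 = 24*(-6 + 0) - 2 = 24*(-6) - 2 = -144 - 2 = -146)
-34633 - k(-42, H) = -34633 - 1*(-146) = -34633 + 146 = -34487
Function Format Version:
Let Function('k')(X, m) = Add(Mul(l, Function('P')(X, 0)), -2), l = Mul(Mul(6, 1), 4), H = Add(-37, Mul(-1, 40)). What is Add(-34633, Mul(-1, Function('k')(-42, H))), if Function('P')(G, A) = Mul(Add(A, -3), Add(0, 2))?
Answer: -34487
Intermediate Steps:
H = -77 (H = Add(-37, -40) = -77)
Function('P')(G, A) = Add(-6, Mul(2, A)) (Function('P')(G, A) = Mul(Add(-3, A), 2) = Add(-6, Mul(2, A)))
l = 24 (l = Mul(6, 4) = 24)
Function('k')(X, m) = -146 (Function('k')(X, m) = Add(Mul(24, Add(-6, Mul(2, 0))), -2) = Add(Mul(24, Add(-6, 0)), -2) = Add(Mul(24, -6), -2) = Add(-144, -2) = -146)
Add(-34633, Mul(-1, Function('k')(-42, H))) = Add(-34633, Mul(-1, -146)) = Add(-34633, 146) = -34487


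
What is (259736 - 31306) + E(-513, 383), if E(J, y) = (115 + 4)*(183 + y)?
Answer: 295784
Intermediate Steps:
E(J, y) = 21777 + 119*y (E(J, y) = 119*(183 + y) = 21777 + 119*y)
(259736 - 31306) + E(-513, 383) = (259736 - 31306) + (21777 + 119*383) = 228430 + (21777 + 45577) = 228430 + 67354 = 295784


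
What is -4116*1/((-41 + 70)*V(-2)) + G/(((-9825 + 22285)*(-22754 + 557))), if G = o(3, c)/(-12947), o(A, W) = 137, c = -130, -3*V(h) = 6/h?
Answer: -14738620566752267/103843536549060 ≈ -141.93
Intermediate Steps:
V(h) = -2/h
G = -137/12947 (G = 137/(-12947) = 137*(-1/12947) = -137/12947 ≈ -0.010582)
-4116*1/((-41 + 70)*V(-2)) + G/(((-9825 + 22285)*(-22754 + 557))) = -4116/(-41 + 70) - 137*1/((-22754 + 557)*(-9825 + 22285))/12947 = -4116/(-2*(-½)*29) - 137/(12947*(12460*(-22197))) = -4116/(1*29) - 137/12947/(-276574620) = -4116/29 - 137/12947*(-1/276574620) = -4116*1/29 + 137/3580811605140 = -4116/29 + 137/3580811605140 = -14738620566752267/103843536549060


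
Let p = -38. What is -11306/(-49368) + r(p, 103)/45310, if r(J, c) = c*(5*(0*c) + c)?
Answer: 259004993/559216020 ≈ 0.46316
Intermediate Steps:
r(J, c) = c² (r(J, c) = c*(5*0 + c) = c*(0 + c) = c*c = c²)
-11306/(-49368) + r(p, 103)/45310 = -11306/(-49368) + 103²/45310 = -11306*(-1/49368) + 10609*(1/45310) = 5653/24684 + 10609/45310 = 259004993/559216020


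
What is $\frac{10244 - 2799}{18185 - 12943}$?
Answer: $\frac{7445}{5242} \approx 1.4203$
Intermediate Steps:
$\frac{10244 - 2799}{18185 - 12943} = \frac{7445}{5242}$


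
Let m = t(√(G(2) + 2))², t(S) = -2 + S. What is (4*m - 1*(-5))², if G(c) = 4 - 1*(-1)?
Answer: 4193 - 1568*√7 ≈ 44.462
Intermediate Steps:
G(c) = 5 (G(c) = 4 + 1 = 5)
m = (-2 + √7)² (m = (-2 + √(5 + 2))² = (-2 + √7)² ≈ 0.41699)
(4*m - 1*(-5))² = (4*(2 - √7)² - 1*(-5))² = (4*(2 - √7)² + 5)² = (5 + 4*(2 - √7)²)²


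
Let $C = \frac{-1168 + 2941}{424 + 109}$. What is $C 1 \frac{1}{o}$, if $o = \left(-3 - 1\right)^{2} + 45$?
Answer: $\frac{1773}{32513} \approx 0.054532$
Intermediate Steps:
$o = 61$ ($o = \left(-4\right)^{2} + 45 = 16 + 45 = 61$)
$C = \frac{1773}{533} \approx 3.3265$
$C 1 \frac{1}{o} = \frac{1773 \cdot 1 \cdot \frac{1}{61}}{533} = \frac{1773}{533} \cdot \frac{1}{61} = \frac{1773}{32513}$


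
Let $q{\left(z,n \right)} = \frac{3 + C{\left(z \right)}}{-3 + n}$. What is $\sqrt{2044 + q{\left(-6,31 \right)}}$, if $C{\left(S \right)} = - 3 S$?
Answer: $\frac{\sqrt{8179}}{2} \approx 45.219$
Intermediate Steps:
$q{\left(z,n \right)} = \frac{3 - 3 z}{-3 + n}$
$\sqrt{2044 + q{\left(-6,31 \right)}} = \sqrt{2044 + \frac{3 \left(1 - -6\right)}{-3 + 31}} = \sqrt{2044 + \frac{3 \left(1 + 6\right)}{28}} = \sqrt{2044 + 3 \cdot \frac{1}{28} \cdot 7} = \sqrt{2044 + \frac{3}{4}} = \sqrt{\frac{8179}{4}} = \frac{\sqrt{8179}}{2}$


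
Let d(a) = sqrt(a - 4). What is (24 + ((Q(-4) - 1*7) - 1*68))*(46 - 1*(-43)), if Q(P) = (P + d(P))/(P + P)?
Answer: -8989/2 - 89*I*sqrt(2)/4 ≈ -4494.5 - 31.466*I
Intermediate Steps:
d(a) = sqrt(-4 + a)
Q(P) = (P + sqrt(-4 + P))/(2*P) (Q(P) = (P + sqrt(-4 + P))/(P + P) = (P + sqrt(-4 + P))/((2*P)) = (P + sqrt(-4 + P))*(1/(2*P)) = (P + sqrt(-4 + P))/(2*P))
(24 + ((Q(-4) - 1*7) - 1*68))*(46 - 1*(-43)) = (24 + (((1/2)*(-4 + sqrt(-4 - 4))/(-4) - 1*7) - 1*68))*(46 - 1*(-43)) = (24 + (((1/2)*(-1/4)*(-4 + sqrt(-8)) - 7) - 68))*(46 + 43) = (24 + (((1/2)*(-1/4)*(-4 + 2*I*sqrt(2)) - 7) - 68))*89 = (24 + (((1/2 - I*sqrt(2)/4) - 7) - 68))*89 = (24 + ((-13/2 - I*sqrt(2)/4) - 68))*89 = (24 + (-149/2 - I*sqrt(2)/4))*89 = (-101/2 - I*sqrt(2)/4)*89 = -8989/2 - 89*I*sqrt(2)/4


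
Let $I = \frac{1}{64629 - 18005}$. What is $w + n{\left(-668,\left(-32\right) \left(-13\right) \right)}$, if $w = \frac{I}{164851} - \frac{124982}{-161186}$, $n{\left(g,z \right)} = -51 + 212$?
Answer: $\frac{100209961110523729}{619438847643232} \approx 161.78$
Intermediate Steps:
$n{\left(g,z \right)} = 161$
$I = \frac{1}{46624} \approx 2.1448 \cdot 10^{-5}$
$w = \frac{480306639963377}{619438847643232}$ ($w = \frac{1}{46624 \cdot 164851} - \frac{124982}{-161186} = \frac{1}{46624} \cdot \frac{1}{164851} - - \frac{62491}{80593} = \frac{1}{7686013024} + \frac{62491}{80593} = \frac{480306639963377}{619438847643232} \approx 0.77539$)
$w + n{\left(-668,\left(-32\right) \left(-13\right) \right)} = \frac{480306639963377}{619438847643232} + 161 = \frac{100209961110523729}{619438847643232}$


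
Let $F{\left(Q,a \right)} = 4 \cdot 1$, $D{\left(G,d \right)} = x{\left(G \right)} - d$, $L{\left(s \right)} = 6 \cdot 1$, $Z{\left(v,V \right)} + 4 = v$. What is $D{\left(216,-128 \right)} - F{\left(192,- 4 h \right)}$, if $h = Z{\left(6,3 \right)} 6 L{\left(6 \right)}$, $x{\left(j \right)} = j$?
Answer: $340$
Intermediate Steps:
$Z{\left(v,V \right)} = -4 + v$
$L{\left(s \right)} = 6$
$D{\left(G,d \right)} = G - d$
$h = 72$ ($h = \left(-4 + 6\right) 6 \cdot 6 = 2 \cdot 6 \cdot 6 = 12 \cdot 6 = 72$)
$F{\left(Q,a \right)} = 4$
$D{\left(216,-128 \right)} - F{\left(192,- 4 h \right)} = \left(216 - -128\right) - 4 = \left(216 + 128\right) - 4 = 344 - 4 = 340$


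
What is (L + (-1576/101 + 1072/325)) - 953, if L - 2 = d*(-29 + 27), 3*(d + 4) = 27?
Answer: -31948753/32825 ≈ -973.31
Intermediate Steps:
d = 5 (d = -4 + (1/3)*27 = -4 + 9 = 5)
L = -8 (L = 2 + 5*(-29 + 27) = 2 + 5*(-2) = 2 - 10 = -8)
(L + (-1576/101 + 1072/325)) - 953 = (-8 + (-1576/101 + 1072/325)) - 953 = (-8 - 403928/32825) - 953 = -666528/32825 - 953 = -31948753/32825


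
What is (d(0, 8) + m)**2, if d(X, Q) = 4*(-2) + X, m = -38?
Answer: 2116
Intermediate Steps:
d(X, Q) = -8 + X
(d(0, 8) + m)**2 = ((-8 + 0) - 38)**2 = (-8 - 38)**2 = (-46)**2 = 2116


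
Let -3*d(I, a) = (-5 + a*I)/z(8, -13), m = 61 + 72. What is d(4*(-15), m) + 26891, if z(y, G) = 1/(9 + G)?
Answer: 48733/3 ≈ 16244.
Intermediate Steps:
m = 133
d(I, a) = -20/3 + 4*I*a/3 (d(I, a) = -(-5 + a*I)/(3*(1/(9 - 13))) = -(-5 + I*a)/(3*(1/(-4))) = -(-5 + I*a)/(3*(-1/4)) = -(-5 + I*a)*(-4)/3 = -(20 - 4*I*a)/3 = -20/3 + 4*I*a/3)
d(4*(-15), m) + 26891 = (-20/3 + (4/3)*(4*(-15))*133) + 26891 = (-20/3 + (4/3)*(-60)*133) + 26891 = (-20/3 - 10640) + 26891 = -31940/3 + 26891 = 48733/3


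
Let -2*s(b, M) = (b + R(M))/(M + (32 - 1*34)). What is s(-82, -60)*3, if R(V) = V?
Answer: -213/62 ≈ -3.4355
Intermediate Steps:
s(b, M) = -(M + b)/(2*(-2 + M)) (s(b, M) = -(b + M)/(2*(M + (32 - 1*34))) = -(M + b)/(2*(M + (32 - 34))) = -(M + b)/(2*(M - 2)) = -(M + b)/(2*(-2 + M)))
s(-82, -60)*3 = ((-1*(-60) - 1*(-82))/(2*(-2 - 60)))*3 = ((½)*(60 + 82)/(-62))*3 = ((½)*(-1/62)*142)*3 = -71/62*3 = -213/62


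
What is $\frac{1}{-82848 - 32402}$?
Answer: $- \frac{1}{115250} \approx -8.6768 \cdot 10^{-6}$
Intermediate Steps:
$\frac{1}{-82848 - 32402} = \frac{1}{-115250} = - \frac{1}{115250}$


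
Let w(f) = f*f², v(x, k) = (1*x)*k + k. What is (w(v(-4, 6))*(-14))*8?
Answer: 653184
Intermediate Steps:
v(x, k) = k + k*x (v(x, k) = x*k + k = k*x + k = k + k*x)
w(f) = f³
(w(v(-4, 6))*(-14))*8 = ((6*(1 - 4))³*(-14))*8 = ((6*(-3))³*(-14))*8 = ((-18)³*(-14))*8 = -5832*(-14)*8 = 81648*8 = 653184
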